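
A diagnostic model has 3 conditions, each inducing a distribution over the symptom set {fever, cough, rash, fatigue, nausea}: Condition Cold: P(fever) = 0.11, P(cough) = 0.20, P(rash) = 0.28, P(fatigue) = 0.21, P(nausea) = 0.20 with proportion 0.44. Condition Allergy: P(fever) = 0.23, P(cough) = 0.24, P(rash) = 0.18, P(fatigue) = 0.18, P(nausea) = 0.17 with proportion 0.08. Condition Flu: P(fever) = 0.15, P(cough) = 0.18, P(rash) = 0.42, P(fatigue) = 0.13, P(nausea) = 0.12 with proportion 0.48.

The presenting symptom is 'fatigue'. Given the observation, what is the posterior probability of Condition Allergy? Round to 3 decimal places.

0.085

Posterior ∝ prior × likelihood, so P(k | x) ∝ π_k f_k(x); normalise over all components.
Evaluate each component's likelihood at the observed value:
  f_Cold = P(fatigue | comp) = 0.21
  f_Allergy = P(fatigue | comp) = 0.18
  f_Flu = P(fatigue | comp) = 0.13
Prior × likelihood for each component:
  π_Cold·f_Cold = 0.44 × 0.21 = 0.0924
  π_Allergy·f_Allergy = 0.08 × 0.18 = 0.0144
  π_Flu·f_Flu = 0.48 × 0.13 = 0.0624
Sum: 0.0924 + 0.0144 + 0.0624 = 0.1692
Responsibility of Condition Allergy: 0.0144 / 0.1692 ≈ 0.085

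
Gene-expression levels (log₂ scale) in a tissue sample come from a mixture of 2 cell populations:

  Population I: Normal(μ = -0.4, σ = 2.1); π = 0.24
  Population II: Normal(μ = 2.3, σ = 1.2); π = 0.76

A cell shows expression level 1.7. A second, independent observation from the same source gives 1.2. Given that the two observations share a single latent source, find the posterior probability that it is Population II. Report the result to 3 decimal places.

Posterior ∝ prior × likelihood, so P(k | x) ∝ P(Z=k) f_k(x); normalise over all components.
Since both observations come from the same component, the likelihood for component k is f_k(x₁)·f_k(x₂).
  f_I = [0.115224] × [0.142114] = 0.016375
  f_II = [0.293388] × [0.218406] = 0.0640777
Multiply by the mixture weights:
  P(Z=I)·f_I = 0.24 × 0.016375 = 0.00392999
  P(Z=II)·f_II = 0.76 × 0.0640777 = 0.048699
Marginal: 0.00392999 + 0.048699 = 0.052629
So the posterior for Population II is 0.048699 / 0.052629 ≈ 0.925.

0.925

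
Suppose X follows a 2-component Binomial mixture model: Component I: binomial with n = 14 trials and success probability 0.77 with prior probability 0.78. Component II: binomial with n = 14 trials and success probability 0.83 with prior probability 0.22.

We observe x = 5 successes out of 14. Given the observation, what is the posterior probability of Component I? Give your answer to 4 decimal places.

Apply Bayes' rule: the posterior for each component is proportional to its prior times its likelihood at x.
Component likelihoods at x = 5 successes out of 14:
  L_I = C(14,5)·0.77^5·0.23^9 = 2002·0.270678·1.80115e-06 = 0.000976041
  L_II = C(14,5)·0.83^5·0.17^9 = 2002·0.393904·1.18588e-07 = 9.35179e-05
Unnormalised posteriors:
  π_I·L_I = 0.78 × 0.000976041 = 0.000761312
  π_II·L_II = 0.22 × 9.35179e-05 = 2.05739e-05
Marginal: 0.000761312 + 2.05739e-05 = 0.000781886
Responsibility of Component I: 0.000761312 / 0.000781886 ≈ 0.9737

0.9737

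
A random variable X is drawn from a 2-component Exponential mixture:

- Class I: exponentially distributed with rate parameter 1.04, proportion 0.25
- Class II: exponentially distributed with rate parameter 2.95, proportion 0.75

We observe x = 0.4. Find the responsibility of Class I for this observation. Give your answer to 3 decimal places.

By Bayes' theorem, P(k | x) = P(Z=k) f_k(x) / Σ_j P(Z=j) f_j(x).
Exponential densities:
  f_I = 0.686067
  f_II = 0.906472
Prior × likelihood for each component:
  P(Z=I)·f_I = 0.25 × 0.686067 = 0.171517
  P(Z=II)·f_II = 0.75 × 0.906472 = 0.679854
Denominator: 0.171517 + 0.679854 = 0.851371
P(Class I | data) = 0.171517 / 0.851371 ≈ 0.201

0.201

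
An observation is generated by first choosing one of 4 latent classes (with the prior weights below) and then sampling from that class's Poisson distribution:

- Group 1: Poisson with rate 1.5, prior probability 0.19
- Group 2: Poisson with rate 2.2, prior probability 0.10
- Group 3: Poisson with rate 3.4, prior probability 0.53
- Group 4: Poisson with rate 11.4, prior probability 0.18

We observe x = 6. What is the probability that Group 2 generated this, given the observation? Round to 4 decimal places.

0.0375

By Bayes' theorem, P(k | x) = w_k f_k(x) / Σ_j w_j f_j(x).
Component likelihoods at x = 6:
  L_1 = e^(−1.5)·1.5^6/6! = 0.00352999
  L_2 = e^(−2.2)·2.2^6/6! = 0.0174484
  L_3 = e^(−3.4)·3.4^6/6! = 0.0716044
  L_4 = e^(−11.4)·11.4^6/6! = 0.0341303
Multiply by the mixture weights:
  w_1·L_1 = 0.19 × 0.00352999 = 0.000670698
  w_2·L_2 = 0.10 × 0.0174484 = 0.00174484
  w_3·L_3 = 0.53 × 0.0716044 = 0.0379503
  w_4·L_4 = 0.18 × 0.0341303 = 0.00614345
Sum: 0.000670698 + 0.00174484 + 0.0379503 + 0.00614345 = 0.0465093
So the posterior for Group 2 is 0.00174484 / 0.0465093 ≈ 0.0375.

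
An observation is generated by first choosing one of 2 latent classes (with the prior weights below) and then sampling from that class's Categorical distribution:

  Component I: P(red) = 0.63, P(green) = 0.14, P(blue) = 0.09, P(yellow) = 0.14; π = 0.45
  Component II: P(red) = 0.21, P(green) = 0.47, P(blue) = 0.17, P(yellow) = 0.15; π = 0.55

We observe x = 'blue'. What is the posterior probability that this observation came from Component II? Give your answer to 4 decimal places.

0.6978

The responsibility of component k is w_k f_k(x) divided by Σ_j w_j f_j(x).
Categorical probabilities:
  p_I = P(blue | comp) = 0.09
  p_II = P(blue | comp) = 0.17
Weight by the priors:
  w_I·p_I = 0.45 × 0.09 = 0.0405
  w_II·p_II = 0.55 × 0.17 = 0.0935
Marginal: 0.0405 + 0.0935 = 0.134
So the posterior for Component II is 0.0935 / 0.134 ≈ 0.6978.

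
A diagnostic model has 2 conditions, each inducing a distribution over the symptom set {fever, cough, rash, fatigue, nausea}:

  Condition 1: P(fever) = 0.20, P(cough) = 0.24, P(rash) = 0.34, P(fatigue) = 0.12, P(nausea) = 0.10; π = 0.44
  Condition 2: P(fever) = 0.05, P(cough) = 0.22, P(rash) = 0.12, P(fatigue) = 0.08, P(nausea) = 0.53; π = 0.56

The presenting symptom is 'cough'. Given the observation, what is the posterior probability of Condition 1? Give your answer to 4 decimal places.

0.4615

P(component k | x) = P(Z=k)·f_k(x) / marginal(x), where marginal(x) = Σ_j P(Z=j)·f_j(x).
Categorical probabilities:
  f_1 = 0.24
  f_2 = 0.22
Weight by the priors:
  P(Z=1)·f_1 = 0.44 × 0.24 = 0.1056
  P(Z=2)·f_2 = 0.56 × 0.22 = 0.1232
Normaliser: 0.1056 + 0.1232 = 0.2288
P(Condition 1 | x) ≈ 0.4615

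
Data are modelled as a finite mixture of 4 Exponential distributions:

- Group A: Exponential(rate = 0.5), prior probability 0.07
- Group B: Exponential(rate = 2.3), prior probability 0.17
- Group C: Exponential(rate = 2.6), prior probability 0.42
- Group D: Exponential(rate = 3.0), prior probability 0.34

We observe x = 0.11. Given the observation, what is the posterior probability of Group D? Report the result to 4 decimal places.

By Bayes' theorem, P(k | x) = π_k f_k(x) / Σ_j π_j f_j(x).
Component likelihoods at x = 0.11:
  f_A = 0.473243
  f_B = 1.78588
  f_C = 1.95328
  f_D = 2.15677
Multiply by the mixture weights:
  π_A·f_A = 0.07 × 0.473243 = 0.033127
  π_B·f_B = 0.17 × 1.78588 = 0.303599
  π_C·f_C = 0.42 × 1.95328 = 0.820379
  π_D·f_D = 0.34 × 2.15677 = 0.733302
Evidence: 0.033127 + 0.303599 + 0.820379 + 0.733302 = 1.89041
P(Group D | x) ≈ 0.3879

0.3879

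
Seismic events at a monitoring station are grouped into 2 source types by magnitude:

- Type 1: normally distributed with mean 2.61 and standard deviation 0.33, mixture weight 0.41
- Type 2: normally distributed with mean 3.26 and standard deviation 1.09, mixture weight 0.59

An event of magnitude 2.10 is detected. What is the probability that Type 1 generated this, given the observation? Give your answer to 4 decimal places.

0.5506

By Bayes' theorem, P(k | x) = w_k f_k(x) / Σ_j w_j f_j(x).
Normal densities:
  f_1 = (1/(0.33·√(2π)))·exp(−(2.10−2.61)²/(2·0.33²)) = 1.208916·exp(-1.19421) = 0.366231
  f_2 = (1/(1.09·√(2π)))·exp(−(2.10−3.26)²/(2·1.09²)) = 0.366002·exp(-0.56628) = 0.207754
Unnormalised posteriors:
  w_1·f_1 = 0.41 × 0.366231 = 0.150155
  w_2·f_2 = 0.59 × 0.207754 = 0.122575
Sum: 0.150155 + 0.122575 = 0.27273
P(Type 1 | data) = 0.150155 / 0.27273 ≈ 0.5506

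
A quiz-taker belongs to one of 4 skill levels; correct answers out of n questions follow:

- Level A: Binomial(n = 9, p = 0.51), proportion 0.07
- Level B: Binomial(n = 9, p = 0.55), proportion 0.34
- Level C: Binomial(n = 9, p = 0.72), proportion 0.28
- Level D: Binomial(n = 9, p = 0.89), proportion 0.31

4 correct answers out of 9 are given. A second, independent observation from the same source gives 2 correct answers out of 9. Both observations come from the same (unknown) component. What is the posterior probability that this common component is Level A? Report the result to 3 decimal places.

By Bayes' theorem, P(k | x) = π_k f_k(x) / Σ_j π_j f_j(x).
Since both observations come from the same component, the likelihood for component k is f_k(x₁)·f_k(x₂).
  f_A = [0.240786] × [0.0635061] = 0.0152914
  f_B = [0.212757] × [0.0406926] = 0.00865764
  f_C = [0.0582761] × [0.0025181] = 0.000146745
  f_D = [0.00127319] × [5.55688e-06] = 7.07498e-09
Prior × likelihood for each component:
  π_A·f_A = 0.07 × 0.0152914 = 0.0010704
  π_B·f_B = 0.34 × 0.00865764 = 0.0029436
  π_C·f_C = 0.28 × 0.000146745 = 4.10887e-05
  π_D·f_D = 0.31 × 7.07498e-09 = 2.19324e-09
Normaliser: 0.0010704 + 0.0029436 + 4.10887e-05 + 2.19324e-09 = 0.00405508
So the posterior for Level A is 0.0010704 / 0.00405508 ≈ 0.264.

0.264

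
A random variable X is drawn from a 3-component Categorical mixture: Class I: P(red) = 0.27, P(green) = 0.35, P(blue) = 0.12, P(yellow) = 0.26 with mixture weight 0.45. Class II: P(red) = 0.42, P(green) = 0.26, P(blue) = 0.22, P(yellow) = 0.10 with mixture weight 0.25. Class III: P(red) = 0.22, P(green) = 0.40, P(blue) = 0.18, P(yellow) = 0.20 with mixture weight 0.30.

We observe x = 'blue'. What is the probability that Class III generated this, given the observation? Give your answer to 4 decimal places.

0.3313

P(component k | x) = π_k·f_k(x) / marginal(x), where marginal(x) = Σ_j π_j·f_j(x).
Categorical probabilities:
  f_I = P(blue | comp) = 0.12
  f_II = P(blue | comp) = 0.22
  f_III = P(blue | comp) = 0.18
Unnormalised posteriors:
  π_I·f_I = 0.45 × 0.12 = 0.054
  π_II·f_II = 0.25 × 0.22 = 0.055
  π_III·f_III = 0.30 × 0.18 = 0.054
Marginal: 0.054 + 0.055 + 0.054 = 0.163
P(Class III | data) = 0.054 / 0.163 ≈ 0.3313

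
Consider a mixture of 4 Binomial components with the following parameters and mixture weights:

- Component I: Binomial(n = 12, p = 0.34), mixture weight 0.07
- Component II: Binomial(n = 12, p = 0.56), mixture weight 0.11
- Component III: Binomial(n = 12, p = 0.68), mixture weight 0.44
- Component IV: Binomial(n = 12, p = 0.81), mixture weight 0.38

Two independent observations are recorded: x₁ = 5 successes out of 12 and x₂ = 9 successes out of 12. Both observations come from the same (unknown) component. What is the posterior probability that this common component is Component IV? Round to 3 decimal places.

The responsibility of component k is P(Z=k) f_k(x) divided by Σ_j P(Z=j) f_j(x).
Since both observations come from the same component, the likelihood for component k is f_k(x₁)·f_k(x₂).
  f_I = [C(12,5)·0.34^5·0.66^7 = 792·0.00454354·0.0545516 = 0.196303] × [0.0038403] = 0.000753862
  f_II = [C(12,5)·0.56^5·0.44^7 = 792·0.0550732·0.00319278 = 0.139262] × [0.101502] = 0.0141354
  f_III = [C(12,5)·0.68^5·0.32^7 = 792·0.145393·0.000343597 = 0.0395658] × [0.224106] = 0.00886691
  f_IV = [C(12,5)·0.81^5·0.19^7 = 792·0.348678·8.93872e-06 = 0.00246846] × [0.22649] = 0.00055908
Prior × likelihood for each component:
  P(Z=I)·f_I = 0.07 × 0.000753862 = 5.27704e-05
  P(Z=II)·f_II = 0.11 × 0.0141354 = 0.00155489
  P(Z=III)·f_III = 0.44 × 0.00886691 = 0.00390144
  P(Z=IV)·f_IV = 0.38 × 0.00055908 = 0.00021245
Denominator: 5.27704e-05 + 0.00155489 + 0.00390144 + 0.00021245 = 0.00572155
Responsibility of Component IV: 0.00021245 / 0.00572155 ≈ 0.037

0.037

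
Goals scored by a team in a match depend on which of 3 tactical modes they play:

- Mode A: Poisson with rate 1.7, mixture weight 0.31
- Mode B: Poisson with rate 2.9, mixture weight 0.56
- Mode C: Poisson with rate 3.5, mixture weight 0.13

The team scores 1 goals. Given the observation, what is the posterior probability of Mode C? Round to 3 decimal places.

0.069

Apply Bayes' rule: the posterior for each component is proportional to its prior times its likelihood at x.
Evaluate each component's likelihood at the observed value:
  L_A = 0.310562
  L_B = 0.159567
  L_C = 0.105691
Multiply by the mixture weights:
  w_A·L_A = 0.31 × 0.310562 = 0.0962742
  w_B·L_B = 0.56 × 0.159567 = 0.0893577
  w_C·L_C = 0.13 × 0.105691 = 0.0137398
Denominator: 0.0962742 + 0.0893577 + 0.0137398 = 0.199372
P(Mode C | the observation) ≈ 0.069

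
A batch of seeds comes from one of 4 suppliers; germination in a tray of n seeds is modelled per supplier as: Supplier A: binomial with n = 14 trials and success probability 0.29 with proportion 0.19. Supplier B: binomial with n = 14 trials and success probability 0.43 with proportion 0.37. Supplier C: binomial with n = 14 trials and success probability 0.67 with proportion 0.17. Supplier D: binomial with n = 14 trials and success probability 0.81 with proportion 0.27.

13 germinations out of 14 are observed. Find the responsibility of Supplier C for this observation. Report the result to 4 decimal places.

Posterior ∝ prior × likelihood, so P(k | x) ∝ π_k f_k(x); normalise over all components.
Evaluate each component's likelihood at the observed value:
  L_A = 1.01991e-06
  L_B = 0.000137117
  L_C = 0.0253288
  L_D = 0.171865
Multiply by the mixture weights:
  π_A·L_A = 0.19 × 1.01991e-06 = 1.93782e-07
  π_B·L_B = 0.37 × 0.000137117 = 5.07335e-05
  π_C·L_C = 0.17 × 0.0253288 = 0.00430589
  π_D·L_D = 0.27 × 0.171865 = 0.0464035
Normaliser: 1.93782e-07 + 5.07335e-05 + 0.00430589 + 0.0464035 = 0.0507603
P(Supplier C | data) ≈ 0.0848

0.0848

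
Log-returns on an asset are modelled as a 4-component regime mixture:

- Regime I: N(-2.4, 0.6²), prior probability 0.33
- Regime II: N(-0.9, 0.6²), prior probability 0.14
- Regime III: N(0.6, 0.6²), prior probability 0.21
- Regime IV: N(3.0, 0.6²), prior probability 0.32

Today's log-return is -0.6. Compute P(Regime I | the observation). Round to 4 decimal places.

Posterior ∝ prior × likelihood, so P(k | x) ∝ w_k f_k(x); normalise over all components.
Evaluate each component's likelihood at the observed value:
  f_I = 0.00738641
  f_II = 0.586776
  f_III = 0.0899849
  f_IV = 1.01265e-08
Multiply by the mixture weights:
  w_I·f_I = 0.33 × 0.00738641 = 0.00243752
  w_II·f_II = 0.14 × 0.586776 = 0.0821486
  w_III·f_III = 0.21 × 0.0899849 = 0.0188968
  w_IV·f_IV = 0.32 × 1.01265e-08 = 3.24047e-09
Sum: 0.00243752 + 0.0821486 + 0.0188968 + 3.24047e-09 = 0.103483
So the posterior for Regime I is 0.00243752 / 0.103483 ≈ 0.0236.

0.0236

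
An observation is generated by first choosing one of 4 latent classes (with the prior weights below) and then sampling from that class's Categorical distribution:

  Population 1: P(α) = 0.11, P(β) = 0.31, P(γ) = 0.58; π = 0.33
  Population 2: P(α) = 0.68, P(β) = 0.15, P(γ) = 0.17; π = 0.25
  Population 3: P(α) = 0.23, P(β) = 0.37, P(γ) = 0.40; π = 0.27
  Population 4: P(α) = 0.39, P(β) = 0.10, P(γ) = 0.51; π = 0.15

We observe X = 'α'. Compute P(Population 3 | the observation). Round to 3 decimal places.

0.190

P(component k | x) = w_k·f_k(x) / marginal(x), where marginal(x) = Σ_j w_j·f_j(x).
Component likelihoods at x = 'α':
  L_1 = P(α | comp) = 0.11
  L_2 = P(α | comp) = 0.68
  L_3 = P(α | comp) = 0.23
  L_4 = P(α | comp) = 0.39
Multiply by the mixture weights:
  w_1·L_1 = 0.33 × 0.11 = 0.0363
  w_2·L_2 = 0.25 × 0.68 = 0.17
  w_3·L_3 = 0.27 × 0.23 = 0.0621
  w_4·L_4 = 0.15 × 0.39 = 0.0585
Sum: 0.0363 + 0.17 + 0.0621 + 0.0585 = 0.3269
So the posterior for Population 3 is 0.0621 / 0.3269 ≈ 0.190.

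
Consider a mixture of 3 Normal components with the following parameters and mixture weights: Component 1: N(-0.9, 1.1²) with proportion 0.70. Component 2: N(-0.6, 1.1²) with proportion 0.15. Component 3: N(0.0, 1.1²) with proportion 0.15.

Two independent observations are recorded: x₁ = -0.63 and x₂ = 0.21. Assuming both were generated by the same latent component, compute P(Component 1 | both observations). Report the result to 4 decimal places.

0.6304

By Bayes' theorem, P(k | x) = π_k f_k(x) / Σ_j π_j f_j(x).
Since both observations come from the same component, the likelihood for component k is f_k(x₁)·f_k(x₂).
  L_1 = [0.351913] × [0.217974] = 0.0767077
  L_2 = [0.36254] × [0.27655] = 0.10026
  L_3 = [0.307815] × [0.356126] = 0.109621
Prior × likelihood for each component:
  π_1·L_1 = 0.70 × 0.0767077 = 0.0536954
  π_2·L_2 = 0.15 × 0.10026 = 0.0150391
  π_3·L_3 = 0.15 × 0.109621 = 0.0164431
Sum: 0.0536954 + 0.0150391 + 0.0164431 = 0.0851775
P(Component 1 | x₁,x₂) = 0.0536954 / 0.0851775 ≈ 0.6304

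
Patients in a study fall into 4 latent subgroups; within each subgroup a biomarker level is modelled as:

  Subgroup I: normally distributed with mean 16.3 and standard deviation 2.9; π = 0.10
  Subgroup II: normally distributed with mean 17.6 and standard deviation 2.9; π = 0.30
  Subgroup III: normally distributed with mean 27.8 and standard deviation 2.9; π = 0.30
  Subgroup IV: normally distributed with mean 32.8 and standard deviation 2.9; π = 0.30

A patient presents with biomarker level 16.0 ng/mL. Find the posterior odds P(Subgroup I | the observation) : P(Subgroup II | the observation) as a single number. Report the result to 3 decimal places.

Only the two components matter; the odds are (π_i f_i(x)) / (π_j f_j(x)).
Normal densities:
  p_I = (1/(2.9·√(2π)))·exp(−(16.0−16.3)²/(2·2.9²)) = 0.137566·exp(-0.00535) = 0.136832
  p_II = (1/(2.9·√(2π)))·exp(−(16.0−17.6)²/(2·2.9²)) = 0.137566·exp(-0.15220) = 0.118144
  p_III = (1/(2.9·√(2π)))·exp(−(16.0−27.8)²/(2·2.9²)) = 0.137566·exp(-8.27824) = 3.49396e-05
  p_IV = (1/(2.9·√(2π)))·exp(−(16.0−32.8)²/(2·2.9²)) = 0.137566·exp(-16.78002) = 7.09644e-09
0.0136832 / 0.0354433 ≈ 0.386

0.386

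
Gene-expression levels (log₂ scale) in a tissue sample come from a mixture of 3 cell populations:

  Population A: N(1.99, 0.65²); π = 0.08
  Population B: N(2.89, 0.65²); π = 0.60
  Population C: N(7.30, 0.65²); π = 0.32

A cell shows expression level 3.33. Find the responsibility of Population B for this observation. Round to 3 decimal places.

The responsibility of component k is P(Z=k) f_k(x) divided by Σ_j P(Z=j) f_j(x).
Normal densities:
  f_A = (1/(0.65·√(2π)))·exp(−(3.33−1.99)²/(2·0.65²)) = 0.613757·exp(-2.12497) = 0.073305
  f_B = (1/(0.65·√(2π)))·exp(−(3.33−2.89)²/(2·0.65²)) = 0.613757·exp(-0.22911) = 0.488084
  f_C = (1/(0.65·√(2π)))·exp(−(3.33−7.30)²/(2·0.65²)) = 0.613757·exp(-18.65195) = 4.87031e-09
Weight by the priors:
  P(Z=A)·f_A = 0.08 × 0.073305 = 0.0058644
  P(Z=B)·f_B = 0.60 × 0.488084 = 0.29285
  P(Z=C)·f_C = 0.32 × 4.87031e-09 = 1.5585e-09
Evidence: 0.0058644 + 0.29285 + 1.5585e-09 = 0.298715
P(Population B | the observation) ≈ 0.980

0.980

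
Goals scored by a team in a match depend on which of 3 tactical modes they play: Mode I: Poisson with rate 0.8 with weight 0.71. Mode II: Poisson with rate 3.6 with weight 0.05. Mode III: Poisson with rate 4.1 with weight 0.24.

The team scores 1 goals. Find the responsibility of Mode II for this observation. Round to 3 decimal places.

0.018

The responsibility of component k is π_k f_k(x) divided by Σ_j π_j f_j(x).
Evaluate each component's likelihood at the observed value:
  p_I = e^(−0.8)·0.8^1/1! = 0.359463
  p_II = e^(−3.6)·3.6^1/1! = 0.0983654
  p_III = e^(−4.1)·4.1^1/1! = 0.067948
Multiply by the mixture weights:
  π_I·p_I = 0.71 × 0.359463 = 0.255219
  π_II·p_II = 0.05 × 0.0983654 = 0.00491827
  π_III·p_III = 0.24 × 0.067948 = 0.0163075
Marginal: 0.255219 + 0.00491827 + 0.0163075 = 0.276445
P(Mode II | data) = 0.00491827 / 0.276445 ≈ 0.018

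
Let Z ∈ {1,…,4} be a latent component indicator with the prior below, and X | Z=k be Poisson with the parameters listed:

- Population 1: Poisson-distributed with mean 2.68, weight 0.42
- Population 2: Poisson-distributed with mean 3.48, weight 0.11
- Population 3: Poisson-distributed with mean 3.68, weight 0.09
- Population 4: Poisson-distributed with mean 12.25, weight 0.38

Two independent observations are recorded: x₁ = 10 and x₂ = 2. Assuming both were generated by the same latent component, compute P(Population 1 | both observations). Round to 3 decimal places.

0.257

P(component k | x) = π_k·f_k(x) / marginal(x), where marginal(x) = Σ_j π_j·f_j(x).
Since both observations come from the same component, the likelihood for component k is f_k(x₁)·f_k(x₂).
  f_1 = [e^(−2.68)·2.68^10/10! = 0.00036114] × [0.246224] = 8.89214e-05
  f_2 = [e^(−3.48)·3.48^10/10! = 0.00221149] × [0.186545] = 0.000412542
  f_3 = [e^(−3.68)·3.68^10/10! = 0.003166] × [0.17079] = 0.000540721
  f_4 = [e^(−12.25)·12.25^10/10! = 0.100344] × [0.000359033] = 3.60268e-05
Unnormalised posteriors:
  π_1·f_1 = 0.42 × 8.89214e-05 = 3.7347e-05
  π_2·f_2 = 0.11 × 0.000412542 = 4.53796e-05
  π_3·f_3 = 0.09 × 0.000540721 = 4.86649e-05
  π_4·f_4 = 0.38 × 3.60268e-05 = 1.36902e-05
Sum: 3.7347e-05 + 4.53796e-05 + 4.86649e-05 + 1.36902e-05 = 0.000145082
So the posterior for Population 1 is 3.7347e-05 / 0.000145082 ≈ 0.257.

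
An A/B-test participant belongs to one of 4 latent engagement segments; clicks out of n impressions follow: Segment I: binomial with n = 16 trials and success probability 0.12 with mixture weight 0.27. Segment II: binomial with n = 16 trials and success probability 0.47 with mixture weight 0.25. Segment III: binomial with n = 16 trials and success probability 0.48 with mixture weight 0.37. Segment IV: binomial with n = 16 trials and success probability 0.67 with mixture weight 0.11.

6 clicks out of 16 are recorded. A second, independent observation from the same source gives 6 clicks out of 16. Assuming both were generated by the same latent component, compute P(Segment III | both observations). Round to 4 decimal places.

0.5645

Apply Bayes' rule: the posterior for each component is proportional to its prior times its likelihood at x.
Since both observations come from the same component, the likelihood for component k is f_k(x₁)·f_k(x₂).
  L_I = [0.00665945] × [0.00665945] = 4.43483e-05
  L_II = [0.150963] × [0.150963] = 0.0227898
  L_III = [0.141581] × [0.141581] = 0.0200452
  L_IV = [0.0110946] × [0.0110946] = 0.000123091
Unnormalised posteriors:
  w_I·L_I = 0.27 × 4.43483e-05 = 1.1974e-05
  w_II·L_II = 0.25 × 0.0227898 = 0.00569744
  w_III·L_III = 0.37 × 0.0200452 = 0.00741671
  w_IV·L_IV = 0.11 × 0.000123091 = 1.354e-05
Sum: 1.1974e-05 + 0.00569744 + 0.00741671 + 1.354e-05 = 0.0131397
P(Segment III | x₁,x₂) ≈ 0.5645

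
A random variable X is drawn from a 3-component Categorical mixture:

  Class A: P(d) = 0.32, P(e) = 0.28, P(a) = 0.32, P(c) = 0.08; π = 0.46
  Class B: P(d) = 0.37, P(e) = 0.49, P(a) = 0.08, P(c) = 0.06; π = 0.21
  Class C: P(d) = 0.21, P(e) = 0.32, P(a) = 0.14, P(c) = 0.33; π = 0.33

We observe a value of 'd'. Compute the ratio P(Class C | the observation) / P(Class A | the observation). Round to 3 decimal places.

The posterior odds equal the prior odds times the likelihood ratio: (π_i/π_j)·(f_i(x)/f_j(x)).
Component likelihoods at x = 'd':
  f_A = 0.32
  f_B = 0.37
  f_C = 0.21
Odds = (0.33/0.46) × (0.21/0.32) = 0.717391 × 0.65625 ≈ 0.471

0.471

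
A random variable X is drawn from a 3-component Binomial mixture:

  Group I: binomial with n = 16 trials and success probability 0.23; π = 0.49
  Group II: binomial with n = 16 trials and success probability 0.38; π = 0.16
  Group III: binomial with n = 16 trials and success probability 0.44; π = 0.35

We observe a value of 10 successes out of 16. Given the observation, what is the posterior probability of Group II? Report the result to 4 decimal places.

0.1608

Posterior ∝ prior × likelihood, so P(k | x) ∝ π_k f_k(x); normalise over all components.
Component likelihoods at x = 10 successes out of 16:
  p_I = C(16,10)·0.23^10·0.77^6 = 8008·4.14265e-07·0.208422 = 0.000691428
  p_II = C(16,10)·0.38^10·0.62^6 = 8008·6.27821e-05·0.0568002 = 0.0285568
  p_III = C(16,10)·0.44^10·0.56^6 = 8008·0.000271974·0.030841 = 0.0671706
Multiply by the mixture weights:
  π_I·p_I = 0.49 × 0.000691428 = 0.0003388
  π_II·p_II = 0.16 × 0.0285568 = 0.00456909
  π_III·p_III = 0.35 × 0.0671706 = 0.0235097
Evidence: 0.0003388 + 0.00456909 + 0.0235097 = 0.0284176
P(Group II | the observation) ≈ 0.1608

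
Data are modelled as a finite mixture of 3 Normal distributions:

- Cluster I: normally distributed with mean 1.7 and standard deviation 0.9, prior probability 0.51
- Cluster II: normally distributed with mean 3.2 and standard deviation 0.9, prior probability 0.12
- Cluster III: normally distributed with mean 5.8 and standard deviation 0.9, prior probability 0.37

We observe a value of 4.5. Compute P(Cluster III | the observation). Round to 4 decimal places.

By Bayes' theorem, P(k | x) = π_k f_k(x) / Σ_j π_j f_j(x).
Component likelihoods at x = 4.5:
  f_I = (1/(0.9·√(2π)))·exp(−(4.5−1.7)²/(2·0.9²)) = 0.443269·exp(-4.83951) = 0.00350668
  f_II = (1/(0.9·√(2π)))·exp(−(4.5−3.2)²/(2·0.9²)) = 0.443269·exp(-1.04321) = 0.156173
  f_III = (1/(0.9·√(2π)))·exp(−(4.5−5.8)²/(2·0.9²)) = 0.443269·exp(-1.04321) = 0.156173
Prior × likelihood for each component:
  π_I·f_I = 0.51 × 0.00350668 = 0.00178841
  π_II·f_II = 0.12 × 0.156173 = 0.0187408
  π_III·f_III = 0.37 × 0.156173 = 0.0577842
Denominator: 0.00178841 + 0.0187408 + 0.0577842 = 0.0783134
P(Cluster III | data) ≈ 0.7379

0.7379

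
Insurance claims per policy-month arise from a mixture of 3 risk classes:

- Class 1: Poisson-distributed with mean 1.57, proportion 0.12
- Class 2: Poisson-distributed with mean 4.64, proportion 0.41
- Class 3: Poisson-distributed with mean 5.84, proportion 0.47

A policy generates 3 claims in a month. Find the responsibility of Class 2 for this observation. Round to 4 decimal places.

0.5174

P(component k | x) = P(Z=k)·f_k(x) / marginal(x), where marginal(x) = Σ_j P(Z=j)·f_j(x).
Component likelihoods at x = 3 claims:
  p_1 = e^(−1.57)·1.57^3/3! = 0.134185
  p_2 = e^(−4.64)·4.64^3/3! = 0.160796
  p_3 = e^(−5.84)·5.84^3/3! = 0.0965623
Weight by the priors:
  P(Z=1)·p_1 = 0.12 × 0.134185 = 0.0161023
  P(Z=2)·p_2 = 0.41 × 0.160796 = 0.0659265
  P(Z=3)·p_3 = 0.47 × 0.0965623 = 0.0453843
Denominator: 0.0161023 + 0.0659265 + 0.0453843 = 0.127413
P(Class 2 | data) ≈ 0.5174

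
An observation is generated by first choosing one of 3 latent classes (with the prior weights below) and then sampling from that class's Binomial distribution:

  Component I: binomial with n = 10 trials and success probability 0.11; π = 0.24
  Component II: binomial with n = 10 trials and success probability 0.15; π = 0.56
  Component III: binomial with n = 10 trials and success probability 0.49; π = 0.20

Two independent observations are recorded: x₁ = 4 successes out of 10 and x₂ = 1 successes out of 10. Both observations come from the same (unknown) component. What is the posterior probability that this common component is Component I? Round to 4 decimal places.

0.1457

By Bayes' theorem, P(k | x) = w_k f_k(x) / Σ_j w_j f_j(x).
Since both observations come from the same component, the likelihood for component k is f_k(x₁)·f_k(x₂).
  p_I = [C(10,4)·0.11^4·0.89^6 = 210·0.00014641·0.496981 = 0.0152802] × [0.385392] = 0.00588888
  p_II = [C(10,4)·0.15^4·0.85^6 = 210·0.00050625·0.37715 = 0.0400957] × [0.347425] = 0.0139303
  p_III = [C(10,4)·0.49^4·0.51^6 = 210·0.057648·0.0175963 = 0.213022] × [0.0114374] = 0.00243642
Unnormalised posteriors:
  w_I·p_I = 0.24 × 0.00588888 = 0.00141333
  w_II·p_II = 0.56 × 0.0139303 = 0.00780095
  w_III·p_III = 0.20 × 0.00243642 = 0.000487284
Normaliser: 0.00141333 + 0.00780095 + 0.000487284 = 0.00970157
P(Component I | x₁, x₂) ≈ 0.1457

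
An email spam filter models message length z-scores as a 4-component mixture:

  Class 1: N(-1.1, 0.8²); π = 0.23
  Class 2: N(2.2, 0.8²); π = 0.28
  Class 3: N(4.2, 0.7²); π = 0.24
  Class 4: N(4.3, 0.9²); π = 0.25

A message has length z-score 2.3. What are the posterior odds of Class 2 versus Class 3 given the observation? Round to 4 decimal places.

The posterior odds equal the prior odds times the likelihood ratio: (π_i/π_j)·(f_i(x)/f_j(x)).
Normal densities:
  L_1 = (1/(0.8·√(2π)))·exp(−(2.3−-1.1)²/(2·0.8²)) = 0.498678·exp(-9.03125) = 5.96483e-05
  L_2 = (1/(0.8·√(2π)))·exp(−(2.3−2.2)²/(2·0.8²)) = 0.498678·exp(-0.00781) = 0.494797
  L_3 = (1/(0.7·√(2π)))·exp(−(2.3−4.2)²/(2·0.7²)) = 0.569918·exp(-3.68367) = 0.0143223
  L_4 = (1/(0.9·√(2π)))·exp(−(2.3−4.3)²/(2·0.9²)) = 0.443269·exp(-2.46914) = 0.0375263
0.138543 / 0.00343735 ≈ 40.3052

40.3052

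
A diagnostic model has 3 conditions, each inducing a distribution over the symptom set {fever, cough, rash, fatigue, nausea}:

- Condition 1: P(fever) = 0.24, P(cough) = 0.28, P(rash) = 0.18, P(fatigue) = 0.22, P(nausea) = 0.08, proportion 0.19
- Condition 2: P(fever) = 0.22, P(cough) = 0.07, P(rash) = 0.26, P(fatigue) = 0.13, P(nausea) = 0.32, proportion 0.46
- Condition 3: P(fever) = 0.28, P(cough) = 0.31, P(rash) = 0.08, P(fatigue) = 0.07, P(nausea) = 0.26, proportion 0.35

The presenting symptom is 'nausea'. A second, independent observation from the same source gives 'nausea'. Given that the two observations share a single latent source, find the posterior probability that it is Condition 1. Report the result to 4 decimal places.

The responsibility of component k is π_k f_k(x) divided by Σ_j π_j f_j(x).
Since both observations come from the same component, the likelihood for component k is f_k(x₁)·f_k(x₂).
  f_1 = [P(nausea | comp) = 0.08] × [0.08] = 0.0064
  f_2 = [P(nausea | comp) = 0.32] × [0.32] = 0.1024
  f_3 = [P(nausea | comp) = 0.26] × [0.26] = 0.0676
Prior × likelihood for each component:
  π_1·f_1 = 0.19 × 0.0064 = 0.001216
  π_2·f_2 = 0.46 × 0.1024 = 0.047104
  π_3·f_3 = 0.35 × 0.0676 = 0.02366
Denominator: 0.001216 + 0.047104 + 0.02366 = 0.07198
Responsibility of Condition 1: 0.001216 / 0.07198 ≈ 0.0169

0.0169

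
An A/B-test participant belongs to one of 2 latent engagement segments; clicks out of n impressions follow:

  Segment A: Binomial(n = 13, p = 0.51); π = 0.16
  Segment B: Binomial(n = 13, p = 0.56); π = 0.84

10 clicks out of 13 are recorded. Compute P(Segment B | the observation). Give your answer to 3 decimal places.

0.906

P(component k | x) = π_k·f_k(x) / marginal(x), where marginal(x) = Σ_j π_j·f_j(x).
Component likelihoods at x = 10 clicks out of 13:
  p_A = C(13,10)·0.51^10·0.49^3 = 286·0.00119042·0.117649 = 0.0400549
  p_B = C(13,10)·0.56^10·0.44^3 = 286·0.00303305·0.085184 = 0.0738932
Unnormalised posteriors:
  π_A·p_A = 0.16 × 0.0400549 = 0.00640879
  π_B·p_B = 0.84 × 0.0738932 = 0.0620703
Marginal: 0.00640879 + 0.0620703 = 0.0684791
P(Segment B | x) = 0.0620703 / 0.0684791 ≈ 0.906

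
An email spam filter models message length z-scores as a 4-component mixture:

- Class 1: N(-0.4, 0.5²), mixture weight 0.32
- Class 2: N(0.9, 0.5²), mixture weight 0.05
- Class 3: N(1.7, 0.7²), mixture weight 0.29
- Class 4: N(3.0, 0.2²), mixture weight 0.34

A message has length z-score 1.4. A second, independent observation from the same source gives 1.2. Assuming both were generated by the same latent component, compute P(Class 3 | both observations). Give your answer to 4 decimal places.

Posterior ∝ prior × likelihood, so P(k | x) ∝ π_k f_k(x); normalise over all components.
Since both observations come from the same component, the likelihood for component k is f_k(x₁)·f_k(x₂).
  f_1 = [(1/(0.5·√(2π)))·exp(−(1.4−-0.4)²/(2·0.5²)) = 0.797885·exp(-6.48000) = 0.0012238] × [0.00476818] = 5.83531e-06
  f_2 = [(1/(0.5·√(2π)))·exp(−(1.4−0.9)²/(2·0.5²)) = 0.797885·exp(-0.50000) = 0.483941] × [0.666449] = 0.322522
  f_3 = [(1/(0.7·√(2π)))·exp(−(1.4−1.7)²/(2·0.7²)) = 0.569918·exp(-0.09184) = 0.51991] × [0.441593] = 0.229589
  f_4 = [(1/(0.2·√(2π)))·exp(−(1.4−3.0)²/(2·0.2²)) = 1.994711·exp(-32.00000) = 2.52614e-14] × [5.13989e-18] = 1.29841e-31
Prior × likelihood for each component:
  π_1·f_1 = 0.32 × 5.83531e-06 = 1.8673e-06
  π_2·f_2 = 0.05 × 0.322522 = 0.0161261
  π_3·f_3 = 0.29 × 0.229589 = 0.0665807
  π_4·f_4 = 0.34 × 1.29841e-31 = 4.41458e-32
Sum: 1.8673e-06 + 0.0161261 + 0.0665807 + 4.41458e-32 = 0.0827087
P(Class 3 | x₁, x₂) = 0.0665807 / 0.0827087 ≈ 0.8050

0.8050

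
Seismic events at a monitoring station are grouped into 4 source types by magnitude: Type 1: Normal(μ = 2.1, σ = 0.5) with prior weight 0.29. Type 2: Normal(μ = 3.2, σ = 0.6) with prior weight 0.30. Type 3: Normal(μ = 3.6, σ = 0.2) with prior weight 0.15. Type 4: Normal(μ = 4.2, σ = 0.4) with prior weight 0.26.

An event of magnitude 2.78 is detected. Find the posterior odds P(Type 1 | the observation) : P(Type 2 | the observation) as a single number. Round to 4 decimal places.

0.5878

Since P(k|x) ∝ w_k f_k(x), the posterior odds are w_i f_i(x) / (w_j f_j(x)).
Component likelihoods at x = 2.78:
  f_1 = (1/(0.5·√(2π)))·exp(−(2.78−2.1)²/(2·0.5²)) = 0.797885·exp(-0.92480) = 0.31645
  f_2 = (1/(0.6·√(2π)))·exp(−(2.78−3.2)²/(2·0.6²)) = 0.664904·exp(-0.24500) = 0.520423
  f_3 = (1/(0.2·√(2π)))·exp(−(2.78−3.6)²/(2·0.2²)) = 1.994711·exp(-8.40500) = 0.000446308
  f_4 = (1/(0.4·√(2π)))·exp(−(2.78−4.2)²/(2·0.4²)) = 0.997356·exp(-6.30125) = 0.00182916
Odds = (0.29/0.30) × (0.31645/0.520423) = 0.966667 × 0.608062 ≈ 0.5878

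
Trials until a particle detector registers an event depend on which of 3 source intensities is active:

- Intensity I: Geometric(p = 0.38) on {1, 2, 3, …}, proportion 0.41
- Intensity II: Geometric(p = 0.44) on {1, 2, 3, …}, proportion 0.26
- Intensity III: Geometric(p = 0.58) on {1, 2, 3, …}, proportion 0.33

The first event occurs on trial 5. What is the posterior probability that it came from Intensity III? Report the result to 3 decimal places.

0.148

The responsibility of component k is P(Z=k) f_k(x) divided by Σ_j P(Z=j) f_j(x).
Component likelihoods at x = 5:
  L_I = 0.0561501
  L_II = 0.0432718
  L_III = 0.0180478
Unnormalised posteriors:
  P(Z=I)·L_I = 0.41 × 0.0561501 = 0.0230215
  P(Z=II)·L_II = 0.26 × 0.0432718 = 0.0112507
  P(Z=III)·L_III = 0.33 × 0.0180478 = 0.00595579
Sum: 0.0230215 + 0.0112507 + 0.00595579 = 0.040228
P(Intensity III | x) ≈ 0.148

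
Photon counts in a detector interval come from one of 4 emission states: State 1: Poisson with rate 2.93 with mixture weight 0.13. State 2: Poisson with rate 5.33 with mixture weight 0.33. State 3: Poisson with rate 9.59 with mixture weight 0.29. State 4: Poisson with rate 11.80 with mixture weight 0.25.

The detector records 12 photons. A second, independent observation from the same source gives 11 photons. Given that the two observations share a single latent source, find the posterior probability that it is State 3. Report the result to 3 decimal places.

0.448

The responsibility of component k is π_k f_k(x) divided by Σ_j π_j f_j(x).
Since both observations come from the same component, the likelihood for component k is f_k(x₁)·f_k(x₂).
  L_1 = [4.46264e-05] × [0.00018277] = 8.15637e-09
  L_2 = [0.00531618] × [0.0119689] = 6.36288e-05
  L_3 = [0.0864176] × [0.108135] = 0.00934474
  L_4 = [0.114175] × [0.11611] = 0.013257
Weight by the priors:
  π_1·L_1 = 0.13 × 8.15637e-09 = 1.06033e-09
  π_2·L_2 = 0.33 × 6.36288e-05 = 2.09975e-05
  π_3·L_3 = 0.29 × 0.00934474 = 0.00270997
  π_4·L_4 = 0.25 × 0.013257 = 0.00331424
Denominator: 1.06033e-09 + 2.09975e-05 + 0.00270997 + 0.00331424 = 0.00604521
P(State 3 | data) = 0.00270997 / 0.00604521 ≈ 0.448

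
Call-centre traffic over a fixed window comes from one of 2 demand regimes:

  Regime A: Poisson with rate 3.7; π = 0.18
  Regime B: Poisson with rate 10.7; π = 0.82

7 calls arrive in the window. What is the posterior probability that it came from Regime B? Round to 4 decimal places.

Posterior ∝ prior × likelihood, so P(k | x) ∝ P(Z=k) f_k(x); normalise over all components.
Poisson probabilities:
  L_A = e^(−3.7)·3.7^7/7! = 0.0465685
  L_B = e^(−10.7)·10.7^7/7! = 0.0718298
Multiply by the mixture weights:
  P(Z=A)·L_A = 0.18 × 0.0465685 = 0.00838232
  P(Z=B)·L_B = 0.82 × 0.0718298 = 0.0589005
Normaliser: 0.00838232 + 0.0589005 = 0.0672828
P(Regime B | the observation) ≈ 0.8754

0.8754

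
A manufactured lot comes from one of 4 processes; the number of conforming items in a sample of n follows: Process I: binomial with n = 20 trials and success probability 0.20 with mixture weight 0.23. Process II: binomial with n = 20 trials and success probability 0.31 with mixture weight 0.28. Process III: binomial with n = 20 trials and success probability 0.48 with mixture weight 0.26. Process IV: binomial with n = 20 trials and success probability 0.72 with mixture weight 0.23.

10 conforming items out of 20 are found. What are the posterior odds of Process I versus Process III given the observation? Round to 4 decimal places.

Posterior odds = (w_i f_i(x)) / (w_j f_j(x)); the normalising sum cancels.
Binomial probabilities:
  f_I = 0.00203141
  f_II = 0.037043
  f_III = 0.173398
  f_IV = 0.0204882
Posterior odds = (w_I·f_I) / (w_III·f_III) = (0.23·0.00203141) / (0.26·0.173398) = 0.000467225 / 0.0450835 ≈ 0.0104

0.0104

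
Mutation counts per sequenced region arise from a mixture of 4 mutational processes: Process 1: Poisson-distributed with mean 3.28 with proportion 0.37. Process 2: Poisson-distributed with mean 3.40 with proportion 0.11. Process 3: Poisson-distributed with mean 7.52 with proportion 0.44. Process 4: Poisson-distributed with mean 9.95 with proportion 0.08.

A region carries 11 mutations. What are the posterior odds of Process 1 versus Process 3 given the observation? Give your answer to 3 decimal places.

The posterior odds equal the prior odds times the likelihood ratio: (P(Z=i)/P(Z=j))·(f_i(x)/f_j(x)).
Evaluate each component's likelihood at the observed value:
  p_1 = 0.000445626
  p_2 = 0.000586828
  p_3 = 0.0590672
  p_4 = 0.113154
Posterior odds = (P(Z=1)·p_1) / (P(Z=3)·p_3) = (0.37·0.000445626) / (0.44·0.0590672) = 0.000164882 / 0.0259895 ≈ 0.006

0.006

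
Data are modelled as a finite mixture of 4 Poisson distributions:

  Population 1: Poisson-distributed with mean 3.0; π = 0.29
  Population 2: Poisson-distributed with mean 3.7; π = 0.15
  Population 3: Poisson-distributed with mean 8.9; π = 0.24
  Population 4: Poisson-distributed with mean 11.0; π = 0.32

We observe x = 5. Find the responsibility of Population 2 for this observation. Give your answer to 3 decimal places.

0.293

P(component k | x) = w_k·f_k(x) / marginal(x), where marginal(x) = Σ_j w_j·f_j(x).
Component likelihoods at x = 5:
  p_1 = e^(−3.0)·3.0^5/5! = 0.100819
  p_2 = e^(−3.7)·3.7^5/5! = 0.142869
  p_3 = e^(−8.9)·8.9^5/5! = 0.063467
  p_4 = e^(−11.0)·11.0^5/5! = 0.0224152
Multiply by the mixture weights:
  w_1·p_1 = 0.29 × 0.100819 = 0.0292375
  w_2·p_2 = 0.15 × 0.142869 = 0.0214303
  w_3·p_3 = 0.24 × 0.063467 = 0.0152321
  w_4·p_4 = 0.32 × 0.0224152 = 0.00717287
Marginal: 0.0292375 + 0.0214303 + 0.0152321 + 0.00717287 = 0.0730727
P(Population 2 | x) ≈ 0.293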